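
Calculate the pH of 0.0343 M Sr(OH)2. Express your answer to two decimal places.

Sr(OH)2 is a strong base (each formula unit releases 2 OH-); [OH-] = 0.0686 M.
pOH = -log(0.0686) = 1.16
pH = 14.00 - 1.16 = 12.84

pH = 12.84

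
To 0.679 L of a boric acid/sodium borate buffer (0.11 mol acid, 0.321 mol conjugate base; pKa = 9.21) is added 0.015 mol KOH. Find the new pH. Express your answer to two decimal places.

pH = 9.76

After neutralization: n(B(OH)3) = 0.095 mol, n(B(OH)4-) = 0.336 mol.
pH = pKa + log([A⁻]/[HA]) = 9.21 + log(0.336/0.095) = 9.21 +0.549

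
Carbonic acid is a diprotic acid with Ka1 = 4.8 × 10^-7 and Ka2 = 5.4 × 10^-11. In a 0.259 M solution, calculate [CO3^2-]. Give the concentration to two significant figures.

5.4 × 10^-11 M

First ionization gives [H+] ≈ [HCO3-] = 3.53 × 10^-4 M.
Second step: Ka2 = [H+][CO3^2-]/[HCO3-] ≈ [CO3^2-] (since [H+] ≈ [HCO3-]).
So [CO3^2-] ≈ Ka2.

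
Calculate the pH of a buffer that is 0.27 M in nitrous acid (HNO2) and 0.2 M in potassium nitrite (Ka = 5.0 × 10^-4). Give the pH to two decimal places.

pH = 3.17

pKa = −log(5.0 × 10^-4) = 3.301
Henderson–Hasselbalch: pH = pKa + log([NO2-]/[HNO2]) = 3.301 + log(0.2/0.27)
pH = 3.301 + (-0.130) = 3.17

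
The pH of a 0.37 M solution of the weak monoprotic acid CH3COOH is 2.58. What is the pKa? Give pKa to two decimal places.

pKa = 4.73

[H+] = 10^(-2.58) = 2.63 × 10^-3 M
At equilibrium [HA] = 0.37 − 2.63 × 10^-3 = 3.67 × 10^-1 M
Ka = [H+][A-]/[HA] = (2.63 × 10^-3)² / 3.67 × 10^-1 = 1.88 × 10^-5
pKa = -log(1.88 × 10^-5) = 4.73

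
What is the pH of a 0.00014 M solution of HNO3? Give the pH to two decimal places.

pH = 3.85

HNO3 is a strong acid and dissociates completely, so [H+] = 0.00014 M.
pH = -log(0.00014) = 3.85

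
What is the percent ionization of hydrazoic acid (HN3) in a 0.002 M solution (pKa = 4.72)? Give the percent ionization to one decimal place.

9.3%

HN3 ⇌ N3- + H+; let x = [H+] at equilibrium.
Ka = 10^(−4.72) = 1.91 × 10^-5
Solve x² + 1.91e-05x − 3.82e-08 = 0 → x = 1.86 × 10^-4 M
Fraction ionized = 1.86 × 10^-4 / 0.002 = 0.0930 → 9.3%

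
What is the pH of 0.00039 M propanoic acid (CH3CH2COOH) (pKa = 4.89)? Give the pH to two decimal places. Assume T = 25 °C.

CH3CH2COOH ⇌ CH3CH2COO- + H+
Ka = 10^(−4.89) = 1.29 × 10^-5
From the ICE table, Ka = x²/(0.00039 − x) = 1.29 × 10^-5.
x is not negligible relative to C₀; solve x² + 1.29e-05·x − 5.03e-09 = 0.
x = [−1.29e-05 + √(1.29e-05² + 2.01e-08)]/2 = 6.48 × 10^-5 M
pH = −log[H+] = −log(6.48 × 10^-5) = 4.19

pH = 4.19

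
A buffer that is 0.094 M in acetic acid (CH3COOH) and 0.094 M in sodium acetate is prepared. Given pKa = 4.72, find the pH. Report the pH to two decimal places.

pH = 4.72

pH = pKa + log([A⁻]/[HA]) = 4.72 + log(0.094/0.094)
pH = 4.72 + (+0.000) = 4.72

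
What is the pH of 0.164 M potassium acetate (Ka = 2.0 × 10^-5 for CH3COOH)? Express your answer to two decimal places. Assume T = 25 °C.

CH3COO- is the conjugate base of the weak acid CH3COOH.
Kb = Kw/Ka = 1.0×10^-14 / 2.0 × 10^-5 = 5.00 × 10^-10
Kb = [OH-]²/(0.164 − [OH-]) = 5.00 × 10^-10
Since Kb ≪ C₀, [OH-] ≈ √(Kb·C₀) = 9.06 × 10^-6 M.
pOH = 5.04, so pH = 14.00 − pOH = 8.96

pH = 8.96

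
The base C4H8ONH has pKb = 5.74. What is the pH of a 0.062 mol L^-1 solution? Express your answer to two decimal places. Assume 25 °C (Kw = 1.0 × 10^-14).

pH = 10.53

C4H8ONH + H2O ⇌ C4H8ONH2+ + OH-
Kb = 10^(−5.74) = 1.82 × 10^-6
From the ICE table, Kb = x²/(0.062 − x) = 1.82 × 10^-6.
Assume x ≪ 0.062: x ≈ √(1.82 × 10^-6 × 0.062) = 3.36 × 10^-4 M
Check: 0.54% ionized — well under 5%, approximation valid.
pOH = −log(3.36 × 10^-4) = 3.47; pH = 14.00 − 3.47 = 10.53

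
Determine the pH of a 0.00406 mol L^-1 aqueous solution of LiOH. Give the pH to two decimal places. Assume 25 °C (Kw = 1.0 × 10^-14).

LiOH is a strong base; [OH-] = 0.00406 M.
pOH = -log(0.00406) = 2.39
pH = 14.00 - 2.39 = 11.61

pH = 11.61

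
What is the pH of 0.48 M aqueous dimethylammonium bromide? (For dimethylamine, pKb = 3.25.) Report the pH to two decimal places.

pH = 5.53

(CH3)2NH2+ is the conjugate acid of the weak base (CH3)2NH.
Kb = 10^(−3.25) = 5.62 × 10^-4
Ka = Kw/Kb = 1.0×10^-14 / 5.62 × 10^-4 = 1.78 × 10^-11
From the ICE table, Ka = [H+]²/(0.48 − [H+]) = 1.78 × 10^-11.
Neglecting [H+] in the denominator: [H+] = √(1.78 × 10^-11 × 0.48) = 2.92 × 10^-6 M
pH = −log[H+] = −log(2.92 × 10^-6) = 5.53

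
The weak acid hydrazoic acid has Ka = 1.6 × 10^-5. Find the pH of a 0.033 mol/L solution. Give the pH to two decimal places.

pH = 3.14

HN3 ⇌ N3- + H+
From the ICE table, Ka = [H+]²/(0.033 − [H+]) = 1.6 × 10^-5.
Since Ka ≪ C₀, [H+] ≈ √(Ka·C₀) = 7.27 × 10^-4 M.
pH = −log[H+] = −log(7.27 × 10^-4) = 3.14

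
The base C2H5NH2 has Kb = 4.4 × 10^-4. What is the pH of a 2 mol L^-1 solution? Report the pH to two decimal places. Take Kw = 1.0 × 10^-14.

pH = 12.47

C2H5NH2 + H2O ⇌ C2H5NH3+ + OH-
Kb = [OH-]²/(2 − [OH-]) = 4.4 × 10^-4
Assume [OH-] ≪ 2: [OH-] ≈ √(4.4 × 10^-4 × 2) = 2.97 × 10^-2 M
pOH = 1.53, so pH = 14.00 − pOH = 12.47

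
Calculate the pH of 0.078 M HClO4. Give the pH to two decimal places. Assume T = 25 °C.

pH = 1.11

HClO4 is a strong acid and dissociates completely, so [H+] = 0.078 M.
pH = -log(0.078) = 1.11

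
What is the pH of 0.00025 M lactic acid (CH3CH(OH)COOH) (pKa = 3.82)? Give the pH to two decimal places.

pH = 3.88

CH3CH(OH)COOH ⇌ CH3CH(OH)COO- + H+
Ka = 10^(−3.82) = 1.51 × 10^-4
Ka = [H+]²/(0.00025 − [H+]) = 1.51 × 10^-4
Here C₀/Ka ≈ 1.66, so the small-[H+] approximation fails. Use the quadratic:
[H+] = [−0.000151 + √(0.000151² + 1.51e-07)]/2 = 1.33 × 10^-4 M
pH = −log[H+] = −log(1.33 × 10^-4) = 3.88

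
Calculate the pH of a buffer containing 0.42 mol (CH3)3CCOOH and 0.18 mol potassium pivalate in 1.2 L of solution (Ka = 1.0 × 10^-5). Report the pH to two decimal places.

pH = 4.63

pKa = −log(1.0 × 10^-5) = 5.000
pH = pKa + log([A⁻]/[HA]) = 5.000 + log(0.18/0.42)
pH = 5.000 + (-0.368) = 4.63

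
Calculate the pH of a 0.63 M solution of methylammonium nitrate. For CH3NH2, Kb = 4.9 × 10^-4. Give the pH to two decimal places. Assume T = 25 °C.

pH = 5.45

CH3NH3+ is the conjugate acid of the weak base CH3NH2.
Ka = Kw/Kb = 1.0×10^-14 / 4.9 × 10^-4 = 2.04 × 10^-11
From the ICE table, Ka = [H+]²/(0.63 − [H+]) = 2.04 × 10^-11.
Neglecting [H+] in the denominator: [H+] = √(2.04 × 10^-11 × 0.63) = 3.58 × 10^-6 M
pH = −log[H+] = −log(3.58 × 10^-6) = 5.45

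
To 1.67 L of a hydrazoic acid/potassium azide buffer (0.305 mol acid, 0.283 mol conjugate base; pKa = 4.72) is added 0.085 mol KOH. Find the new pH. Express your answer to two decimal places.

After neutralization: n(HN3) = 0.22 mol, n(N3-) = 0.368 mol.
pH = pKa + log(n_N3-/n_HN3) = 4.72 + log(0.368/0.22) = 4.72 + (+0.223)

pH = 4.94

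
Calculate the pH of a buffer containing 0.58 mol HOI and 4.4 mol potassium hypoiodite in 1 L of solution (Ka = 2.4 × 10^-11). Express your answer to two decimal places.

pKa = −log(2.4 × 10^-11) = 10.620
Using pH = pKa + log([base]/[acid]) with [base]/[acid] = 4.4/0.58:
pH = 10.620 + (+0.880) = 11.50

pH = 11.50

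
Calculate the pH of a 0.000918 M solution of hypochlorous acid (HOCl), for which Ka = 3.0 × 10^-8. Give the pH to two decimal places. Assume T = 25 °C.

pH = 5.28

HOCl ⇌ OCl- + H+
Ka = x²/(0.000918 − x) = 3.0 × 10^-8
Since Ka ≪ C₀, x ≈ √(Ka·C₀) = 5.25 × 10^-6 M.
Check: 0.57% ionized — well under 5%, approximation valid.
pH = −log(5.25 × 10^-6) = 5.28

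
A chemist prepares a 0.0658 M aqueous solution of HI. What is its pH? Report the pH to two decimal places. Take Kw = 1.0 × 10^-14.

pH = 1.18

HI is a strong acid and dissociates completely, so [H+] = 0.0658 M.
pH = -log(0.0658) = 1.18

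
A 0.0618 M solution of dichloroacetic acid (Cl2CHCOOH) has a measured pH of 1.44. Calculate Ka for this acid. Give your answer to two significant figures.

[H+] = 10^(-1.44) = 3.63 × 10^-2 M
At equilibrium [HA] = 0.0618 − 3.63 × 10^-2 = 2.55 × 10^-2 M
Ka = [H+][A-]/[HA] = (3.63 × 10^-2)² / 2.55 × 10^-2 = 5.2 × 10^-2

Ka = 5.2 × 10^-2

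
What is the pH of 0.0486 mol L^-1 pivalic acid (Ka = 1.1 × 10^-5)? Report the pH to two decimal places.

(CH3)3CCOOH ⇌ (CH3)3CCOO- + H+
From the ICE table, Ka = x²/(0.0486 − x) = 1.1 × 10^-5.
Neglecting x in the denominator: x = √(1.1 × 10^-5 × 0.0486) = 7.31 × 10^-4 M
Check: 1.5% ionized — well under 5%, approximation valid.
pH = −log(7.31 × 10^-4) = 3.14

pH = 3.14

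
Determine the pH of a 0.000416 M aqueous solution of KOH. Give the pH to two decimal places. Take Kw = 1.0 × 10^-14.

KOH is a strong base; [OH-] = 0.000416 M.
pOH = -log(0.000416) = 3.38
pH = 14.00 - 3.38 = 10.62

pH = 10.62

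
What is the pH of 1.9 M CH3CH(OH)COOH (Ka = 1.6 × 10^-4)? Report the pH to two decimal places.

pH = 1.76

CH3CH(OH)COOH ⇌ CH3CH(OH)COO- + H+
Ka = [H+]²/(1.9 − [H+]) = 1.6 × 10^-4
Since Ka ≪ C₀, [H+] ≈ √(Ka·C₀) = 1.74 × 10^-2 M.
([H+]/C₀ = 0.92% < 5%, so the approximation holds.)
pH = −log(1.74 × 10^-2) = 1.76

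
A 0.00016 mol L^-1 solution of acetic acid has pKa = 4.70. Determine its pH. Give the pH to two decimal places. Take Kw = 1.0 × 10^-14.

pH = 4.32

CH3COOH ⇌ CH3COO- + H+
Ka = 10^(−4.70) = 2.00 × 10^-5
From the ICE table, Ka = x²/(0.00016 − x) = 2.00 × 10^-5.
Here C₀/Ka ≈ 8, so the small-x approximation fails. Use the quadratic:
x = [−2e-05 + √(2e-05² + 1.28e-08)]/2 = 4.74 × 10^-5 M
pH = −log[H+] = −log(4.74 × 10^-5) = 4.32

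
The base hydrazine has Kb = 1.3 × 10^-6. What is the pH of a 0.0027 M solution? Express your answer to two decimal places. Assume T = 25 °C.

pH = 9.77

N2H4 + H2O ⇌ N2H5+ + OH-
Kb = [OH-]²/(0.0027 − [OH-]) = 1.3 × 10^-6
Assume [OH-] ≪ 0.0027: [OH-] ≈ √(1.3 × 10^-6 × 0.0027) = 5.92 × 10^-5 M
Check: 2.2% ionized — well under 5%, approximation valid.
pOH = −log(5.92 × 10^-5) = 4.23; pH = 14.00 − 4.23 = 9.77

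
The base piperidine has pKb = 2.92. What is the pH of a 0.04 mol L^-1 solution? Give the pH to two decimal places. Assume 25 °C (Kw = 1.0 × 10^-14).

C5H10NH + H2O ⇌ C5H10NH2+ + OH-
Kb = 10^(−2.92) = 1.20 × 10^-3
From the ICE table, Kb = [OH-]²/(0.04 − [OH-]) = 1.20 × 10^-3.
Here C₀/Kb ≈ 33.3, so the small-[OH-] approximation fails. Use the quadratic:
[OH-] = (−Kb + √(Kb² + 4·Kb·C₀))/2 = 6.35 × 10^-3 M
pOH = −log(6.35 × 10^-3) = 2.20; pH = 14.00 − 2.20 = 11.80

pH = 11.80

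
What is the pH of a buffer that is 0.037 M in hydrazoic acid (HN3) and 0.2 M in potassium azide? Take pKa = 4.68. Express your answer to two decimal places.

pH = pKa + log([A⁻]/[HA]) = 4.68 + log(0.2/0.037)
pH = 4.68 + (+0.733) = 5.41

pH = 5.41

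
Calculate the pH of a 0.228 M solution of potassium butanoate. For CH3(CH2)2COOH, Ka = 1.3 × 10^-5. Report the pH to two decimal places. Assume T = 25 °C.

pH = 9.12

CH3(CH2)2COO- is the conjugate base of the weak acid CH3(CH2)2COOH.
Kb = Kw/Ka = 1.0×10^-14 / 1.3 × 10^-5 = 7.69 × 10^-10
From the ICE table, Kb = [OH-]²/(0.228 − [OH-]) = 7.69 × 10^-10.
Since Kb ≪ C₀, [OH-] ≈ √(Kb·C₀) = 1.32 × 10^-5 M.
pOH = 4.88, so pH = 14.00 − pOH = 9.12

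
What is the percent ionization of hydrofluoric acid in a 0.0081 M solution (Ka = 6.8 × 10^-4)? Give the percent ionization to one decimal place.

25.1%

HF ⇌ F- + H+; let x = [H+] at equilibrium.
Solve x² + 0.00068x − 5.51e-06 = 0 → x = 2.03 × 10^-3 M
% ionization = x/C₀ × 100% = 2.03 × 10^-3/0.0081 × 100% = 25.1%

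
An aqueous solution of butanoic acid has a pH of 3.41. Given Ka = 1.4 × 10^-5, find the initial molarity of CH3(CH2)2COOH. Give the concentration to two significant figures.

C₀ = 1.1 × 10^-2 M

[H+] = 10^(-3.41) = 3.89 × 10^-4 M = x
Ka = x²/(C₀ − x) ⇒ C₀ = x + x²/Ka
C₀ = 3.89 × 10^-4 + (3.89 × 10^-4)²/(1.4 × 10^-5) = 1.12 × 10^-2 M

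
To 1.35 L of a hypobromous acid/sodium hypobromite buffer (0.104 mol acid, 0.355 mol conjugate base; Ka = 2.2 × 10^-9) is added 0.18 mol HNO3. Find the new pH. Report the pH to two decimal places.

After neutralization: n(HOBr) = 0.284 mol, n(OBr-) = 0.175 mol.
pKa = −log(2.2 × 10^-9) = 8.658
pH = pKa + log([A⁻]/[HA]) = 8.658 + log(0.175/0.284) = 8.658 -0.210

pH = 8.45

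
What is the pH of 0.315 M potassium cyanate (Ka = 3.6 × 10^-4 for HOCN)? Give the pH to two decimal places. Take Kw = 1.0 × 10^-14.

pH = 8.47

OCN- is the conjugate base of the weak acid HOCN.
Kb = Kw/Ka = 1.0×10^-14 / 3.6 × 10^-4 = 2.78 × 10^-11
From the ICE table, Kb = [OH-]²/(0.315 − [OH-]) = 2.78 × 10^-11.
Since Kb ≪ C₀, [OH-] ≈ √(Kb·C₀) = 2.96 × 10^-6 M.
pOH = −log(2.96 × 10^-6) = 5.53; pH = 14.00 − 5.53 = 8.47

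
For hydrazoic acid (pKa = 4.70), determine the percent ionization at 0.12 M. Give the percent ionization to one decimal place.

1.3%

HN3 ⇌ N3- + H+; let x = [H+] at equilibrium.
Ka = 10^(−4.70) = 2.00 × 10^-5
x ≈ √(Ka·C₀) = √(2.00 × 10^-5 × 0.12) = 1.55 × 10^-3 M
% ionization = x/C₀ × 100% = 1.55 × 10^-3/0.12 × 100% = 1.3%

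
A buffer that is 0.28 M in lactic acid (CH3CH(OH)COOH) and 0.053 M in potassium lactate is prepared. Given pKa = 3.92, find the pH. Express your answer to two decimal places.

pH = 3.20

Henderson–Hasselbalch: pH = pKa + log([CH3CH(OH)COO-]/[CH3CH(OH)COOH]) = 3.92 + log(0.053/0.28)
pH = 3.92 + (-0.723) = 3.20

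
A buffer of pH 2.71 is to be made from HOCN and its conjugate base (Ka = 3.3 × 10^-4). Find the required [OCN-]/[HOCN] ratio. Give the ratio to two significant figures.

pKa = -log(3.3 × 10^-4) = 3.481
pH = pKa + log(r) ⇒ log(r) = 2.71 − 3.481 = -0.771
r = [OCN-]/[HOCN] = 10^(-0.771) = 0.169

ratio = 0.17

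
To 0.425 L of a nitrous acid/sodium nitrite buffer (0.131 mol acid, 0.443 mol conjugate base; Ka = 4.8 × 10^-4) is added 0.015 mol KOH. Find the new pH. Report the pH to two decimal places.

OH- converts HNO2 to NO2-: HNO2 → 0.116 mol, NO2- → 0.458 mol.
pKa = −log(4.8 × 10^-4) = 3.319
pH = pKa + log([A⁻]/[HA]) = 3.319 + log(0.458/0.116) = 3.319 +0.596

pH = 3.92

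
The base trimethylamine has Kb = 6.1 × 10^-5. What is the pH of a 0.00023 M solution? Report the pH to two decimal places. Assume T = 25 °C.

(CH3)3N + H2O ⇌ (CH3)3NH+ + OH-
From the ICE table, Kb = [OH-]²/(0.00023 − [OH-]) = 6.1 × 10^-5.
[OH-] is not negligible relative to C₀; solve [OH-]² + 6.1e-05·[OH-] − 1.4e-08 = 0.
[OH-] = (−Kb + √(Kb² + 4·Kb·C₀))/2 = 9.18 × 10^-5 M
pOH = −log(9.18 × 10^-5) = 4.04; pH = 14.00 − 4.04 = 9.96

pH = 9.96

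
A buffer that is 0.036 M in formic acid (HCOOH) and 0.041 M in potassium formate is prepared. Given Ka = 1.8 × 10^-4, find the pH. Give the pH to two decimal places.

pKa = −log(1.8 × 10^-4) = 3.745
pH = pKa + log([A⁻]/[HA]) = 3.745 + log(0.041/0.036)
pH = 3.745 + (+0.056) = 3.80

pH = 3.80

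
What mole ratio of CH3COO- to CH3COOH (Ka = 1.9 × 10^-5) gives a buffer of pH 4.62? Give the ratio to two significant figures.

pKa = -log(1.9 × 10^-5) = 4.721
pH = pKa + log(r) ⇒ log(r) = 4.62 − 4.721 = -0.101
r = [CH3COO-]/[CH3COOH] = 10^(-0.101) = 0.793

ratio = 0.79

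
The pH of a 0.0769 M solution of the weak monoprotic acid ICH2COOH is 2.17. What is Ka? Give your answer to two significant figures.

Ka = 6.5 × 10^-4

[H+] = 10^(-2.17) = 6.76 × 10^-3 M
At equilibrium [HA] = 0.0769 − 6.76 × 10^-3 = 7.01 × 10^-2 M
Ka = [H+][A-]/[HA] = (6.76 × 10^-3)² / 7.01 × 10^-2 = 6.5 × 10^-4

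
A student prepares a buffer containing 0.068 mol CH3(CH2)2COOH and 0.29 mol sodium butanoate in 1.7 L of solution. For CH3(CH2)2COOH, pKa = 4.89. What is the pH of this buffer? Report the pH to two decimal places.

pH = 5.52

Henderson–Hasselbalch: pH = pKa + log([CH3(CH2)2COO-]/[CH3(CH2)2COOH]) = 4.89 + log(0.29/0.068)
pH = 4.89 + (+0.630) = 5.52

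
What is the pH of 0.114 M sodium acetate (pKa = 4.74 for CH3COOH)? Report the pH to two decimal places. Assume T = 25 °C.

CH3COO- is the conjugate base of the weak acid CH3COOH.
Ka = 10^(−4.74) = 1.82 × 10^-5
Kb = Kw/Ka = 1.0×10^-14 / 1.82 × 10^-5 = 5.49 × 10^-10
Kb = x²/(0.114 − x) = 5.49 × 10^-10
Assume x ≪ 0.114: x ≈ √(5.49 × 10^-10 × 0.114) = 7.91 × 10^-6 M
pOH = −log(7.91 × 10^-6) = 5.10; pH = 14.00 − 5.10 = 8.90

pH = 8.90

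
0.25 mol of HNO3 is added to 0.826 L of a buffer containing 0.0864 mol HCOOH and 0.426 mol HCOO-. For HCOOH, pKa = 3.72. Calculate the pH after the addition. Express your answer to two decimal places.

pH = 3.44

Added H+ converts HCOO- to HCOOH: HCOOH → 0.336 mol, HCOO- → 0.176 mol.
Henderson–Hasselbalch with mole ratio 0.176/0.336: pH = 3.72 + (-0.281)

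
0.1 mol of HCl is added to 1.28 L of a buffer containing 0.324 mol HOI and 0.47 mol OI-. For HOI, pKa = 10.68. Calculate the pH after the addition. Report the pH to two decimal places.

After neutralization: n(HOI) = 0.424 mol, n(OI-) = 0.37 mol.
pH = pKa + log([A⁻]/[HA]) = 10.68 + log(0.37/0.424) = 10.68 -0.059

pH = 10.62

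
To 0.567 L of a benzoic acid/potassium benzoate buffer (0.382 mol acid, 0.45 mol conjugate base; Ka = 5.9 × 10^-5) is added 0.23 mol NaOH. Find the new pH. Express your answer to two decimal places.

pH = 4.88

After neutralization: n(C6H5COOH) = 0.152 mol, n(C6H5COO-) = 0.68 mol.
pKa = −log(5.9 × 10^-5) = 4.229
pH = pKa + log(n_C6H5COO-/n_C6H5COOH) = 4.229 + log(0.68/0.152) = 4.229 + (+0.651)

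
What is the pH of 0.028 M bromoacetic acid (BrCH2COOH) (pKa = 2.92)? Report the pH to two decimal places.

pH = 2.28

BrCH2COOH ⇌ BrCH2COO- + H+
Ka = 10^(−2.92) = 1.20 × 10^-3
Let x = [H+] at equilibrium. Ka = x²/(0.028 − x).
The 5% rule fails; solving x² + Ka·x − Ka·C₀ = 0 exactly:
x = (−Ka + √(Ka² + 4·Ka·C₀))/2 = 5.23 × 10^-3 M
pH = −log[H+] = −log(5.23 × 10^-3) = 2.28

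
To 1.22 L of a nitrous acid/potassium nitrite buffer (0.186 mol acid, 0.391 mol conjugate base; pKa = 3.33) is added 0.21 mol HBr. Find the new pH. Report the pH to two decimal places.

After neutralization: n(HNO2) = 0.396 mol, n(NO2-) = 0.181 mol.
Henderson–Hasselbalch with mole ratio 0.181/0.396: pH = 3.33 + (-0.340)

pH = 2.99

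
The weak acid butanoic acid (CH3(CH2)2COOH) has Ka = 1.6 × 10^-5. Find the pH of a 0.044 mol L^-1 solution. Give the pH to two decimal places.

pH = 3.08

CH3(CH2)2COOH ⇌ CH3(CH2)2COO- + H+
Ka = [H+]²/(0.044 − [H+]) = 1.6 × 10^-5
Neglecting [H+] in the denominator: [H+] = √(1.6 × 10^-5 × 0.044) = 8.39 × 10^-4 M
pH = −log[H+] = −log(8.39 × 10^-4) = 3.08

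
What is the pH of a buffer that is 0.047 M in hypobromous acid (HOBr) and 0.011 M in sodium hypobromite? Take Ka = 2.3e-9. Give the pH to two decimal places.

pH = 8.01

pKa = −log(2.3 × 10^-9) = 8.638
Using pH = pKa + log([base]/[acid]) with [base]/[acid] = 0.011/0.047:
pH = 8.638 + (-0.631) = 8.01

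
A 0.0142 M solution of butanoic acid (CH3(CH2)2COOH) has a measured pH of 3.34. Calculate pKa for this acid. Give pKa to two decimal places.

pKa = 4.82

[H+] = 10^(-3.34) = 4.57 × 10^-4 M
At equilibrium [HA] = 0.0142 − 4.57 × 10^-4 = 1.37 × 10^-2 M
Ka = [H+][A-]/[HA] = (4.57 × 10^-4)² / 1.37 × 10^-2 = 1.52 × 10^-5
pKa = -log(1.52 × 10^-5) = 4.82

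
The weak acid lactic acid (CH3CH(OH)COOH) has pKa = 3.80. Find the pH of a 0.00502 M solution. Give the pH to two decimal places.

CH3CH(OH)COOH ⇌ CH3CH(OH)COO- + H+
Ka = 10^(−3.80) = 1.58 × 10^-4
From the ICE table, Ka = [H+]²/(0.00502 − [H+]) = 1.58 × 10^-4.
Here C₀/Ka ≈ 31.8, so the small-[H+] approximation fails. Use the quadratic:
[H+] = (−Ka + √(Ka² + 4·Ka·C₀))/2 = 8.15 × 10^-4 M
pH = −log[H+] = −log(8.15 × 10^-4) = 3.09

pH = 3.09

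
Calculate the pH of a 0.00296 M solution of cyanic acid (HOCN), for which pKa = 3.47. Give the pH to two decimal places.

pH = 3.07

HOCN ⇌ OCN- + H+
Ka = 10^(−3.47) = 3.39 × 10^-4
Ka = [H+]²/(0.00296 − [H+]) = 3.39 × 10^-4
[H+] is not negligible relative to C₀; solve [H+]² + 0.000339·[H+] − 1e-06 = 0.
[H+] = [−0.000339 + √(0.000339² + 4.01e-06)]/2 = 8.46 × 10^-4 M
pH = −log[H+] = −log(8.46 × 10^-4) = 3.07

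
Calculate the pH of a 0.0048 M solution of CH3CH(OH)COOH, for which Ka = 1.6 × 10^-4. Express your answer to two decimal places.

pH = 3.10

CH3CH(OH)COOH ⇌ CH3CH(OH)COO- + H+
Ka = x²/(0.0048 − x) = 1.6 × 10^-4
Here C₀/Ka ≈ 30, so the small-x approximation fails. Use the quadratic:
x = (−Ka + √(Ka² + 4·Ka·C₀))/2 = 8.00 × 10^-4 M
pH = −log[H+] = −log(8.00 × 10^-4) = 3.10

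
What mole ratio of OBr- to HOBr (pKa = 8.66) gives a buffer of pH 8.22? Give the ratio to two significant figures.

pH = pKa + log(r) ⇒ log(r) = 8.22 − 8.66 = -0.44
r = [OBr-]/[HOBr] = 10^(-0.44) = 0.363

ratio = 0.36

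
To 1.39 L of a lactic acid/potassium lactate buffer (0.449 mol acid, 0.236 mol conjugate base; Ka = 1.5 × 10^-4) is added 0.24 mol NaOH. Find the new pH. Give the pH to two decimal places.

pH = 4.18

OH- converts CH3CH(OH)COOH to CH3CH(OH)COO-: CH3CH(OH)COOH → 0.209 mol, CH3CH(OH)COO- → 0.476 mol.
pKa = −log(1.5 × 10^-4) = 3.824
Henderson–Hasselbalch with mole ratio 0.476/0.209: pH = 3.824 + (+0.357)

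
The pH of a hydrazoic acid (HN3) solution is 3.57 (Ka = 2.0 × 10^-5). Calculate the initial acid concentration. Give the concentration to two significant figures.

[H+] = 10^(-3.57) = 2.69 × 10^-4 M = x
Ka = x²/(C₀ − x) ⇒ C₀ = x + x²/Ka
C₀ = 2.69 × 10^-4 + (2.69 × 10^-4)²/(2.0 × 10^-5) = 3.89 × 10^-3 M

C₀ = 3.9 × 10^-3 M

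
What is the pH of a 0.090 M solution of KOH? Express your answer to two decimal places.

pH = 12.95

KOH is a strong base; [OH-] = 0.09 M.
pOH = -log(0.09) = 1.05
pH = 14.00 - 1.05 = 12.95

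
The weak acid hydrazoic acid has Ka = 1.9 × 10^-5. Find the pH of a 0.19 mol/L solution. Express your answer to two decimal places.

pH = 2.72

HN3 ⇌ N3- + H+
From the ICE table, Ka = [H+]²/(0.19 − [H+]) = 1.9 × 10^-5.
Neglecting [H+] in the denominator: [H+] = √(1.9 × 10^-5 × 0.19) = 1.90 × 10^-3 M
pH = −log(1.90 × 10^-3) = 2.72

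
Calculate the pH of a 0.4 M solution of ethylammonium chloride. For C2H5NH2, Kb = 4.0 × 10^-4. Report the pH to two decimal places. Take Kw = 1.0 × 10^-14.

C2H5NH3+ is the conjugate acid of the weak base C2H5NH2.
Ka = Kw/Kb = 1.0×10^-14 / 4.0 × 10^-4 = 2.50 × 10^-11
Ka = x²/(0.4 − x) = 2.50 × 10^-11
Neglecting x in the denominator: x = √(2.50 × 10^-11 × 0.4) = 3.16 × 10^-6 M
pH = −log(3.16 × 10^-6) = 5.50

pH = 5.50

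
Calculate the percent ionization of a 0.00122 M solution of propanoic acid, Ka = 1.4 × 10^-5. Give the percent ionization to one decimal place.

10.2%

CH3CH2COOH ⇌ CH3CH2COO- + H+; let x = [H+] at equilibrium.
Ka = x²/(C₀ − x); solving the quadratic gives x = 1.24 × 10^-4 M.
Fraction ionized = 1.24 × 10^-4 / 0.00122 = 0.1016 → 10.2%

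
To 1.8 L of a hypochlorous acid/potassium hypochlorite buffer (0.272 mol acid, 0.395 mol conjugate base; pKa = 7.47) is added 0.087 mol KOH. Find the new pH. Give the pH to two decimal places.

OH- converts HOCl to OCl-: HOCl → 0.185 mol, OCl- → 0.482 mol.
pH = pKa + log(n_OCl-/n_HOCl) = 7.47 + log(0.482/0.185) = 7.47 + (+0.416)

pH = 7.89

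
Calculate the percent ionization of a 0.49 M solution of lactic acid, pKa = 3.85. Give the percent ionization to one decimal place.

CH3CH(OH)COOH ⇌ CH3CH(OH)COO- + H+; let x = [H+] at equilibrium.
Ka = 10^(−3.85) = 1.41 × 10^-4
x ≈ √(Ka·C₀) = √(1.41 × 10^-4 × 0.49) = 8.31 × 10^-3 M
Fraction ionized = 8.31 × 10^-3 / 0.49 = 0.0170 → 1.7%

1.7%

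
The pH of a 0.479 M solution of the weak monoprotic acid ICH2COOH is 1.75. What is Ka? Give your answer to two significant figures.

[H+] = 10^(-1.75) = 1.78 × 10^-2 M
At equilibrium [HA] = 0.479 − 1.78 × 10^-2 = 4.61 × 10^-1 M
Ka = [H+][A-]/[HA] = (1.78 × 10^-2)² / 4.61 × 10^-1 = 6.9 × 10^-4

Ka = 6.9 × 10^-4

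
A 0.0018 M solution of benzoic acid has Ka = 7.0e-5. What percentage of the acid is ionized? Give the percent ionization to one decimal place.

C6H5COOH ⇌ C6H5COO- + H+; let x = [H+] at equilibrium.
Solve x² + 7e-05x − 1.26e-07 = 0 → x = 3.22 × 10^-4 M
% ionization = x/C₀ × 100% = 3.22 × 10^-4/0.0018 × 100% = 17.9%

17.9%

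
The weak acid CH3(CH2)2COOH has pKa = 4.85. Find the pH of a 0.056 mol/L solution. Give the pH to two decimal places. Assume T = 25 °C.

pH = 3.05

CH3(CH2)2COOH ⇌ CH3(CH2)2COO- + H+
Ka = 10^(−4.85) = 1.41 × 10^-5
From the ICE table, Ka = x²/(0.056 − x) = 1.41 × 10^-5.
Since Ka ≪ C₀, x ≈ √(Ka·C₀) = 8.89 × 10^-4 M.
pH = −log[H+] = −log(8.89 × 10^-4) = 3.05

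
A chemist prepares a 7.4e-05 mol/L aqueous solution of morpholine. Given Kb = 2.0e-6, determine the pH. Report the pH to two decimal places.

C4H8ONH + H2O ⇌ C4H8ONH2+ + OH-
Let x = [OH-] at equilibrium. Kb = x²/(7.4e-05 − x).
The 5% rule fails; solving x² + Kb·x − Kb·C₀ = 0 exactly:
x = [−2e-06 + √(2e-06² + 5.92e-10)]/2 = 1.12 × 10^-5 M
pOH = 4.95, so pH = 14.00 − pOH = 9.05

pH = 9.05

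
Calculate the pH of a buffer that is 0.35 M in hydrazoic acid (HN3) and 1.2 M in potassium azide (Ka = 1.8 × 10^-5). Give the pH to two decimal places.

pKa = −log(1.8 × 10^-5) = 4.745
Henderson–Hasselbalch: pH = pKa + log([N3-]/[HN3]) = 4.745 + log(1.2/0.35)
pH = 4.745 + (+0.535) = 5.28

pH = 5.28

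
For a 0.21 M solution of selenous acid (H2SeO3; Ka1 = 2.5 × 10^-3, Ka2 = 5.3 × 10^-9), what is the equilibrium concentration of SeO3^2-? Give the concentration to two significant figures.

5.3 × 10^-9 M

First ionization gives [H+] ≈ [HSeO3-] = 2.17 × 10^-2 M.
Second step: Ka2 = [H+][SeO3^2-]/[HSeO3-] ≈ [SeO3^2-] (since [H+] ≈ [HSeO3-]).
So [SeO3^2-] ≈ Ka2.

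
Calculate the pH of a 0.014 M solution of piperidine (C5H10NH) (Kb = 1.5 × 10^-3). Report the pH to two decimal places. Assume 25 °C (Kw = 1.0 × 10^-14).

pH = 11.59

C5H10NH + H2O ⇌ C5H10NH2+ + OH-
From the ICE table, Kb = [OH-]²/(0.014 − [OH-]) = 1.5 × 10^-3.
The 5% rule fails; solving [OH-]² + Kb·[OH-] − Kb·C₀ = 0 exactly:
[OH-] = [−0.0015 + √(0.0015² + 8.4e-05)]/2 = 3.89 × 10^-3 M
pOH = 2.41, so pH = 14.00 − pOH = 11.59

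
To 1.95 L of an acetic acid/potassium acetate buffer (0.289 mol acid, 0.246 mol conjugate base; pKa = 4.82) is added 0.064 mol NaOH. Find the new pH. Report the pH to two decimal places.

pH = 4.96

OH- converts CH3COOH to CH3COO-: CH3COOH → 0.225 mol, CH3COO- → 0.31 mol.
Henderson–Hasselbalch with mole ratio 0.31/0.225: pH = 4.82 + (+0.139)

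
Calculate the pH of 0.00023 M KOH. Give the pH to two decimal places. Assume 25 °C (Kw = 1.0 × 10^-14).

pH = 10.36

KOH is a strong base; [OH-] = 0.00023 M.
pOH = -log(0.00023) = 3.64
pH = 14.00 - 3.64 = 10.36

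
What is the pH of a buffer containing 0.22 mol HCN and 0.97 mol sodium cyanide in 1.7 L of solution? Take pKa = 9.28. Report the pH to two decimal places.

pH = pKa + log([A⁻]/[HA]) = 9.28 + log(0.97/0.22)
pH = 9.28 + (+0.644) = 9.92

pH = 9.92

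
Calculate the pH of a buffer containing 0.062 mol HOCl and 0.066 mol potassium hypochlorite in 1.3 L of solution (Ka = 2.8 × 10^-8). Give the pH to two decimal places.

pKa = −log(2.8 × 10^-8) = 7.553
pH = pKa + log([A⁻]/[HA]) = 7.553 + log(0.066/0.062)
pH = 7.553 + (+0.027) = 7.58

pH = 7.58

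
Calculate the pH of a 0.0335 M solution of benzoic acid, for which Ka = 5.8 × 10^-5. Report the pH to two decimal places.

pH = 2.86

C6H5COOH ⇌ C6H5COO- + H+
Let x = [H+] at equilibrium. Ka = x²/(0.0335 − x).
Neglecting x in the denominator: x = √(5.8 × 10^-5 × 0.0335) = 1.39 × 10^-3 M
pH = −log(1.39 × 10^-3) = 2.86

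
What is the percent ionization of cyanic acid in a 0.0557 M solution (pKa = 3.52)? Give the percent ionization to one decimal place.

7.1%

HOCN ⇌ OCN- + H+; let x = [H+] at equilibrium.
Ka = 10^(−3.52) = 3.02 × 10^-4
Ka = x²/(C₀ − x); solving the quadratic gives x = 3.95 × 10^-3 M.
% ionization = x/C₀ × 100% = 3.95 × 10^-3/0.0557 × 100% = 7.1%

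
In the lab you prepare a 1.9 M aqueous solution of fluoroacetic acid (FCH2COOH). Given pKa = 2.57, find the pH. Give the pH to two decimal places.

pH = 1.15

FCH2COOH ⇌ FCH2COO- + H+
Ka = 10^(−2.57) = 2.69 × 10^-3
From the ICE table, Ka = [H+]²/(1.9 − [H+]) = 2.69 × 10^-3.
Since Ka ≪ C₀, [H+] ≈ √(Ka·C₀) = 7.15 × 10^-2 M.
pH = −log[H+] = −log(7.15 × 10^-2) = 1.15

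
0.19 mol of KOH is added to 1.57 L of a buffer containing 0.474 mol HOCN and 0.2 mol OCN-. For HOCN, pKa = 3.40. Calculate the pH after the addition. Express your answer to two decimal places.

pH = 3.54

After neutralization: n(HOCN) = 0.284 mol, n(OCN-) = 0.39 mol.
Henderson–Hasselbalch with mole ratio 0.39/0.284: pH = 3.40 + (+0.138)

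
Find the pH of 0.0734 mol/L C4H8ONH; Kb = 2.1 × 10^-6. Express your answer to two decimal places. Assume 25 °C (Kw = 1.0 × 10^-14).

pH = 10.59

C4H8ONH + H2O ⇌ C4H8ONH2+ + OH-
Let x = [OH-] at equilibrium. Kb = x²/(0.0734 − x).
Neglecting x in the denominator: x = √(2.1 × 10^-6 × 0.0734) = 3.93 × 10^-4 M
pOH = −log(3.93 × 10^-4) = 3.41; pH = 14.00 − 3.41 = 10.59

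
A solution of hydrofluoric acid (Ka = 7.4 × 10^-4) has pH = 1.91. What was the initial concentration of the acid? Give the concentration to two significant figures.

C₀ = 2.2 × 10^-1 M

[H+] = 10^(-1.91) = 1.23 × 10^-2 M = x
Ka = x²/(C₀ − x) ⇒ C₀ = x + x²/Ka
C₀ = 1.23 × 10^-2 + (1.23 × 10^-2)²/(7.4 × 10^-4) = 2.17 × 10^-1 M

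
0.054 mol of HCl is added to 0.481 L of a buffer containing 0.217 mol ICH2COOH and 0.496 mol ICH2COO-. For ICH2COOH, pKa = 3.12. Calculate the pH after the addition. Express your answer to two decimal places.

pH = 3.33

Added H+ converts ICH2COO- to ICH2COOH: ICH2COOH → 0.271 mol, ICH2COO- → 0.442 mol.
pH = pKa + log([A⁻]/[HA]) = 3.12 + log(0.442/0.271) = 3.12 +0.212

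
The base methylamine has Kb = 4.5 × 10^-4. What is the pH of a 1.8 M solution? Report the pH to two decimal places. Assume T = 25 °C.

pH = 12.45

CH3NH2 + H2O ⇌ CH3NH3+ + OH-
From the ICE table, Kb = x²/(1.8 − x) = 4.5 × 10^-4.
Neglecting x in the denominator: x = √(4.5 × 10^-4 × 1.8) = 2.85 × 10^-2 M
Check: 1.6% ionized — well under 5%, approximation valid.
pOH = −log(2.85 × 10^-2) = 1.55; pH = 14.00 − 1.55 = 12.45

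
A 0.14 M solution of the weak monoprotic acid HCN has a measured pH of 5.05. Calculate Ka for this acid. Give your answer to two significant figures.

[H+] = 10^(-5.05) = 8.91 × 10^-6 M
At equilibrium [HA] = 0.14 − 8.91 × 10^-6 = 1.40 × 10^-1 M
Ka = [H+][A-]/[HA] = (8.91 × 10^-6)² / 1.40 × 10^-1 = 5.7 × 10^-10

Ka = 5.7 × 10^-10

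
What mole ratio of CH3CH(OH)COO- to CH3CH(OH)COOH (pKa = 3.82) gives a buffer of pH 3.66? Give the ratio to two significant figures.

ratio = 0.69

pH = pKa + log(r) ⇒ log(r) = 3.66 − 3.82 = -0.16
r = [CH3CH(OH)COO-]/[CH3CH(OH)COOH] = 10^(-0.16) = 0.692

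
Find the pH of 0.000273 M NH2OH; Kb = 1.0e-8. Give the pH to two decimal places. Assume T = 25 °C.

NH2OH + H2O ⇌ NH3OH+ + OH-
Let x = [OH-] at equilibrium. Kb = x²/(0.000273 − x).
Neglecting x in the denominator: x = √(1.0 × 10^-8 × 0.000273) = 1.65 × 10^-6 M
(x/C₀ = 0.61% < 5%, so the approximation holds.)
pOH = −log(1.65 × 10^-6) = 5.78; pH = 14.00 − 5.78 = 8.22

pH = 8.22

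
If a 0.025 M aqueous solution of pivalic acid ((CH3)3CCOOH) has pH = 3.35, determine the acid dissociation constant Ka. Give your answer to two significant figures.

Ka = 8.1 × 10^-6

[H+] = 10^(-3.35) = 4.47 × 10^-4 M
At equilibrium [HA] = 0.025 − 4.47 × 10^-4 = 2.46 × 10^-2 M
Ka = [H+][A-]/[HA] = (4.47 × 10^-4)² / 2.46 × 10^-2 = 8.1 × 10^-6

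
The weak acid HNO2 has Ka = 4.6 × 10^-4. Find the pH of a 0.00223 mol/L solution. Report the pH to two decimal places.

pH = 3.09

HNO2 ⇌ NO2- + H+
From the ICE table, Ka = [H+]²/(0.00223 − [H+]) = 4.6 × 10^-4.
[H+] is not negligible relative to C₀; solve [H+]² + 0.00046·[H+] − 1.03e-06 = 0.
[H+] = [−0.00046 + √(0.00046² + 4.1e-06)]/2 = 8.09 × 10^-4 M
pH = −log[H+] = −log(8.09 × 10^-4) = 3.09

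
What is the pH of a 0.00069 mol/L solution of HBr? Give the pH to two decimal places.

pH = 3.16

HBr is a strong acid and dissociates completely, so [H+] = 0.00069 M.
pH = -log(0.00069) = 3.16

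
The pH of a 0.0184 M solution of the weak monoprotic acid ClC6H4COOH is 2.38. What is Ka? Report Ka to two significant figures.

[H+] = 10^(-2.38) = 4.17 × 10^-3 M
At equilibrium [HA] = 0.0184 − 4.17 × 10^-3 = 1.42 × 10^-2 M
Ka = [H+][A-]/[HA] = (4.17 × 10^-3)² / 1.42 × 10^-2 = 1.2 × 10^-3

Ka = 1.2 × 10^-3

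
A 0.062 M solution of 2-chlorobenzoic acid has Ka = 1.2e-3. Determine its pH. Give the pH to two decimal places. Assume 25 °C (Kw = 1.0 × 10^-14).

ClC6H4COOH ⇌ ClC6H4COO- + H+
Let x = [H+] at equilibrium. Ka = x²/(0.062 − x).
x is not negligible relative to C₀; solve x² + 0.0012·x − 7.44e-05 = 0.
x = (−Ka + √(Ka² + 4·Ka·C₀))/2 = 8.05 × 10^-3 M
pH = −log[H+] = −log(8.05 × 10^-3) = 2.09

pH = 2.09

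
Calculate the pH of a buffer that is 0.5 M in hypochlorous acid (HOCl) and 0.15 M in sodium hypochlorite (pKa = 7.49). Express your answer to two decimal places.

pH = 6.97

pH = pKa + log([A⁻]/[HA]) = 7.49 + log(0.15/0.5)
pH = 7.49 + (-0.523) = 6.97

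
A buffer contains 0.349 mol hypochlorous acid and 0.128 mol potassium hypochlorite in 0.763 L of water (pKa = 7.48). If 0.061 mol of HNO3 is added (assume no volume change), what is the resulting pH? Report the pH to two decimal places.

pH = 6.69

After neutralization: n(HOCl) = 0.41 mol, n(OCl-) = 0.067 mol.
pH = pKa + log(n_OCl-/n_HOCl) = 7.48 + log(0.067/0.41) = 7.48 + (-0.787)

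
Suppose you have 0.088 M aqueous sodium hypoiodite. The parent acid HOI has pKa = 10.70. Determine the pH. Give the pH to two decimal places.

OI- is the conjugate base of the weak acid HOI.
Ka = 10^(−10.70) = 2.00 × 10^-11
Kb = Kw/Ka = 1.0×10^-14 / 2.00 × 10^-11 = 5.00 × 10^-4
Let x = [OH-] at equilibrium. Kb = x²/(0.088 − x).
The 5% rule fails; solving x² + Kb·x − Kb·C₀ = 0 exactly:
x = (−Kb + √(Kb² + 4·Kb·C₀))/2 = 6.39 × 10^-3 M
pOH = −log(6.39 × 10^-3) = 2.19; pH = 14.00 − 2.19 = 11.81

pH = 11.81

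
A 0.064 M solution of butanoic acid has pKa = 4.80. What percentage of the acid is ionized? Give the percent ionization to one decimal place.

CH3(CH2)2COOH ⇌ CH3(CH2)2COO- + H+; let x = [H+] at equilibrium.
Ka = 10^(−4.80) = 1.58 × 10^-5
x ≈ √(Ka·C₀) = √(1.58 × 10^-5 × 0.064) = 1.01 × 10^-3 M
Fraction ionized = 1.01 × 10^-3 / 0.064 = 0.0158 → 1.6%

1.6%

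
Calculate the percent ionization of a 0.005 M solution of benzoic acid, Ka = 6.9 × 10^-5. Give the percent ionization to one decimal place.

C6H5COOH ⇌ C6H5COO- + H+; let x = [H+] at equilibrium.
Ka = x²/(C₀ − x); solving the quadratic gives x = 5.54 × 10^-4 M.
% ionization = x/C₀ × 100% = 5.54 × 10^-4/0.005 × 100% = 11.1%

11.1%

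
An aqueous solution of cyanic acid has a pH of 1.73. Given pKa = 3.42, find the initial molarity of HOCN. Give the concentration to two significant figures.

[H+] = 10^(-1.73) = 1.86 × 10^-2 M = x
Ka = 10^(−3.42) = 3.80 × 10^-4
Ka = x²/(C₀ − x) ⇒ C₀ = x + x²/Ka
C₀ = 1.86 × 10^-2 + (1.86 × 10^-2)²/(3.80 × 10^-4) = 9.29 × 10^-1 M

C₀ = 9.3 × 10^-1 M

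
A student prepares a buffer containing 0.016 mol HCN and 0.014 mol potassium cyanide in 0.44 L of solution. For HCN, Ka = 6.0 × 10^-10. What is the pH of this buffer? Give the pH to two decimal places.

pKa = −log(6.0 × 10^-10) = 9.222
Henderson–Hasselbalch: pH = pKa + log([CN-]/[HCN]) = 9.222 + log(0.014/0.016)
pH = 9.222 + (-0.058) = 9.16

pH = 9.16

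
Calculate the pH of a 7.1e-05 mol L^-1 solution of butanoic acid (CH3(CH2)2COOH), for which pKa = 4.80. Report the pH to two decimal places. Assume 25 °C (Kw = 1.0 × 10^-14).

CH3(CH2)2COOH ⇌ CH3(CH2)2COO- + H+
Ka = 10^(−4.80) = 1.58 × 10^-5
Ka = x²/(7.1e-05 − x) = 1.58 × 10^-5
x is not negligible relative to C₀; solve x² + 1.58e-05·x − 1.12e-09 = 0.
x = (−Ka + √(Ka² + 4·Ka·C₀))/2 = 2.65 × 10^-5 M
pH = −log(2.65 × 10^-5) = 4.58

pH = 4.58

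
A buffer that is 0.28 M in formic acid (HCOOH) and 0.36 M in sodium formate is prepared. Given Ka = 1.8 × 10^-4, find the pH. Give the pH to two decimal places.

pH = 3.85

pKa = −log(1.8 × 10^-4) = 3.745
Henderson–Hasselbalch: pH = pKa + log([HCOO-]/[HCOOH]) = 3.745 + log(0.36/0.28)
pH = 3.745 + (+0.109) = 3.85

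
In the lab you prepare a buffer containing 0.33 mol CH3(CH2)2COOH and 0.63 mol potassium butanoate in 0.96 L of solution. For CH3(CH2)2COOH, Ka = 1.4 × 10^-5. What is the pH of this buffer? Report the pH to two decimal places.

pH = 5.13

pKa = −log(1.4 × 10^-5) = 4.854
pH = pKa + log([A⁻]/[HA]) = 4.854 + log(0.63/0.33)
pH = 4.854 + (+0.281) = 5.13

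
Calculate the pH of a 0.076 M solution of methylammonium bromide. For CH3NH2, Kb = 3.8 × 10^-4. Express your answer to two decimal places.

pH = 5.85

CH3NH3+ is the conjugate acid of the weak base CH3NH2.
Ka = Kw/Kb = 1.0×10^-14 / 3.8 × 10^-4 = 2.63 × 10^-11
Ka = x²/(0.076 − x) = 2.63 × 10^-11
Assume x ≪ 0.076: x ≈ √(2.63 × 10^-11 × 0.076) = 1.41 × 10^-6 M
(x/C₀ = 0.0019% < 5%, so the approximation holds.)
pH = −log[H+] = −log(1.41 × 10^-6) = 5.85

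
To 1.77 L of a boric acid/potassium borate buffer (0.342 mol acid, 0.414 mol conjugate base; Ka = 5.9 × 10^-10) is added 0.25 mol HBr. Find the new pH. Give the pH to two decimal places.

After neutralization: n(B(OH)3) = 0.592 mol, n(B(OH)4-) = 0.164 mol.
pKa = −log(5.9 × 10^-10) = 9.229
pH = pKa + log([A⁻]/[HA]) = 9.229 + log(0.164/0.592) = 9.229 -0.557

pH = 8.67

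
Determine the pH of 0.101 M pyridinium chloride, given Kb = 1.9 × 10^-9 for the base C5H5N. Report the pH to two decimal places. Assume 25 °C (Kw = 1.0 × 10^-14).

C5H5NH+ is the conjugate acid of the weak base C5H5N.
Ka = Kw/Kb = 1.0×10^-14 / 1.9 × 10^-9 = 5.26 × 10^-6
From the ICE table, Ka = x²/(0.101 − x) = 5.26 × 10^-6.
Since Ka ≪ C₀, x ≈ √(Ka·C₀) = 7.29 × 10^-4 M.
(x/C₀ = 0.72% < 5%, so the approximation holds.)
pH = −log[H+] = −log(7.29 × 10^-4) = 3.14

pH = 3.14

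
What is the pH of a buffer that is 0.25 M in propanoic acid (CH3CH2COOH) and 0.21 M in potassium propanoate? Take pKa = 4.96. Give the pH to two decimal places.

Henderson–Hasselbalch: pH = pKa + log([CH3CH2COO-]/[CH3CH2COOH]) = 4.96 + log(0.21/0.25)
pH = 4.96 + (-0.076) = 4.88

pH = 4.88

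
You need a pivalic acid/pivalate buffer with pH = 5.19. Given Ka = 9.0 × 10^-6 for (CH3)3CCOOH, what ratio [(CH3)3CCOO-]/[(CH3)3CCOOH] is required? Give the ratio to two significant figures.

ratio = 1.4

pKa = -log(9.0 × 10^-6) = 5.046
pH = pKa + log(r) ⇒ log(r) = 5.19 − 5.046 = +0.144
r = [(CH3)3CCOO-]/[(CH3)3CCOOH] = 10^(+0.144) = 1.39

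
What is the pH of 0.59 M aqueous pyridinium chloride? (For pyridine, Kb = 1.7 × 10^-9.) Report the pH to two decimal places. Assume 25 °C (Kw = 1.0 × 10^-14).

pH = 2.73

C5H5NH+ is the conjugate acid of the weak base C5H5N.
Ka = Kw/Kb = 1.0×10^-14 / 1.7 × 10^-9 = 5.88 × 10^-6
Ka = x²/(0.59 − x) = 5.88 × 10^-6
Assume x ≪ 0.59: x ≈ √(5.88 × 10^-6 × 0.59) = 1.86 × 10^-3 M
(x/C₀ = 0.32% < 5%, so the approximation holds.)
pH = −log[H+] = −log(1.86 × 10^-3) = 2.73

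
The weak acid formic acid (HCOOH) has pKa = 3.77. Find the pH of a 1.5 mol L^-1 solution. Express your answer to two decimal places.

pH = 1.80

HCOOH ⇌ HCOO- + H+
Ka = 10^(−3.77) = 1.70 × 10^-4
Ka = x²/(1.5 − x) = 1.70 × 10^-4
Assume x ≪ 1.5: x ≈ √(1.70 × 10^-4 × 1.5) = 1.60 × 10^-2 M
Check: 1.1% ionized — well under 5%, approximation valid.
pH = −log(1.60 × 10^-2) = 1.80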